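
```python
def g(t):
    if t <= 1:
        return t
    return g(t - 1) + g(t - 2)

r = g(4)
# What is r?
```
Call trace (a repeated sub-call is expanded the first time; later identical calls just restate its return value):
g(t=4)
  g(t=3)
    g(t=2)
      g(t=1)
      -> return 1
      g(t=0)
      -> return 0
    -> return 1
    g(t=1)
    -> return 1
  -> return 2
  g(t=2) -> return 1  (same call as traced above)
-> return 3

Final answer: 3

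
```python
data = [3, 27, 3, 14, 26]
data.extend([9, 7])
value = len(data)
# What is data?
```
Trace:
  data=[3, 27, 3, 14, 26]
  data=[3, 27, 3, 14, 26, 9, 7]
  data=[3, 27, 3, 14, 26, 9, 7], value=7

Final answer: [3, 27, 3, 14, 26, 9, 7]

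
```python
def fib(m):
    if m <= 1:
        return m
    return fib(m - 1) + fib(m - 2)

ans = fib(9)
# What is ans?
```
Call trace (a repeated sub-call is expanded the first time; later identical calls just restate its return value):
fib(m=9)
  fib(m=8)
    fib(m=7)
      fib(m=6)
        fib(m=5)
          fib(m=4)
            fib(m=3)
              fib(m=2)
                fib(m=1)
                -> return 1
                fib(m=0)
                -> return 0
              -> return 1
              fib(m=1)
              -> return 1
            -> return 2
            fib(m=2) -> return 1  (same call as traced above)
          -> return 3
          fib(m=3) -> return 2  (same call as traced above)
        -> return 5
        fib(m=4) -> return 3  (same call as traced above)
      -> return 8
      fib(m=5) -> return 5  (same call as traced above)
    -> return 13
    fib(m=6) -> return 8  (same call as traced above)
  -> return 21
  fib(m=7) -> return 13  (same call as traced above)
-> return 34

Final answer: 34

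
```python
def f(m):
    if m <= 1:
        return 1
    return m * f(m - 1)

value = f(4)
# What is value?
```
Call trace:
f(m=4)
  f(m=3)
    f(m=2)
      f(m=1)
      -> return 1
    -> return 2
  -> return 6
-> return 24

Final answer: 24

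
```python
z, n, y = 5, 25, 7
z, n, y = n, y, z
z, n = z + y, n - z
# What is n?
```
Trace:
  z=5, n=25, y=7
  z=25, n=7, y=5
  z=30, n=-18, y=5

Final answer: -18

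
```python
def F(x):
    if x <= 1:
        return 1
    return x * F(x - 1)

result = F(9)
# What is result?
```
Call trace:
F(x=9)
  F(x=8)
    F(x=7)
      F(x=6)
        F(x=5)
          F(x=4)
            F(x=3)
              F(x=2)
                F(x=1)
                -> return 1
              -> return 2
            -> return 6
          -> return 24
        -> return 120
      -> return 720
    -> return 5040
  -> return 40320
-> return 362880

Final answer: 362880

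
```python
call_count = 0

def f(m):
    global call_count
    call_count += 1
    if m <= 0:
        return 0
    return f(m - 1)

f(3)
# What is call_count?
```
Call trace:
f(m=3)
  f(m=2)
    f(m=1)
      f(m=0)
      -> return 0
    -> return 0
  -> return 0
-> return 0

call_count is incremented once per call. f is entered once for each m = 3, 2, 1, 0 (the m <= 0 call returns without recursing), i.e. 3 + 1 calls.
call_count = 4

Final answer: 4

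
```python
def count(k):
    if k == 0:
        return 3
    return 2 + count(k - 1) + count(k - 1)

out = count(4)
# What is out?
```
Call trace (a repeated sub-call is expanded the first time; later identical calls just restate its return value):
count(k=4)
  count(k=3)
    count(k=2)
      count(k=1)
        count(k=0)
        -> return 3
        count(k=0)
        -> return 3
      -> return 8
      count(k=1) -> return 8  (same call as traced above)
    -> return 18
    count(k=2) -> return 18  (same call as traced above)
  -> return 38
  count(k=3) -> return 38  (same call as traced above)
-> return 78

Final answer: 78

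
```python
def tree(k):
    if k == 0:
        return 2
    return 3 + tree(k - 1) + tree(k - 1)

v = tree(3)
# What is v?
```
Call trace (a repeated sub-call is expanded the first time; later identical calls just restate its return value):
tree(k=3)
  tree(k=2)
    tree(k=1)
      tree(k=0)
      -> return 2
      tree(k=0)
      -> return 2
    -> return 7
    tree(k=1) -> return 7  (same call as traced above)
  -> return 17
  tree(k=2) -> return 17  (same call as traced above)
-> return 37

Final answer: 37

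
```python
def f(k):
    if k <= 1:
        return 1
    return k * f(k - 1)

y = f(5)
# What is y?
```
Call trace:
f(k=5)
  f(k=4)
    f(k=3)
      f(k=2)
        f(k=1)
        -> return 1
      -> return 2
    -> return 6
  -> return 24
-> return 120

Final answer: 120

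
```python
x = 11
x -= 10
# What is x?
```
Trace:
  x=11
  x=1

Final answer: 1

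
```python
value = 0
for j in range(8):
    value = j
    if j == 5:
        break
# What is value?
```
Trace:
  value=0
  value=0, j=0
  value=1, j=1
  value=2, j=2
  value=3, j=3
  value=4, j=4
  value=5, j=5

Final answer: 5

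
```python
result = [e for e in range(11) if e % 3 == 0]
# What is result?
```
Trace:
  e=0
  e=1
  e=2
  e=3
  e=4
  e=5
  e=6
  e=7
  e=8
  e=9
  e=10
  result=[0, 3, 6, 9]

Final answer: [0, 3, 6, 9]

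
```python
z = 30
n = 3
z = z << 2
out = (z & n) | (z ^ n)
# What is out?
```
Trace:
  z=30
  z=30, n=3
  z=120, n=3
  z=120, n=3, out=123

Final answer: 123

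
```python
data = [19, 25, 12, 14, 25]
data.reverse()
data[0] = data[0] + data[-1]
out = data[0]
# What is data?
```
Trace:
  data=[19, 25, 12, 14, 25]
  data=[25, 14, 12, 25, 19]
  data=[44, 14, 12, 25, 19]
  data=[44, 14, 12, 25, 19], out=44

Final answer: [44, 14, 12, 25, 19]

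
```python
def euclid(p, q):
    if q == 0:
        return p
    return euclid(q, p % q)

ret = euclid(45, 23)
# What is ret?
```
Call trace:
euclid(p=45, q=23)
  euclid(p=23, q=22)
    euclid(p=22, q=1)
      euclid(p=1, q=0)
      -> return 1
    -> return 1
  -> return 1
-> return 1

Final answer: 1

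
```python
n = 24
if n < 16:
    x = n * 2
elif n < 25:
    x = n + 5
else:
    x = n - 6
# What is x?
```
Trace:
  n=24
  n=24, x=29

Final answer: 29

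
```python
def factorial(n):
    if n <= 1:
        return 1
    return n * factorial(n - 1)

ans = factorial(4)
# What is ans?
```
Call trace:
factorial(n=4)
  factorial(n=3)
    factorial(n=2)
      factorial(n=1)
      -> return 1
    -> return 2
  -> return 6
-> return 24

Final answer: 24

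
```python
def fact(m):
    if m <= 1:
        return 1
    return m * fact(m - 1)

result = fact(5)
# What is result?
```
Call trace:
fact(m=5)
  fact(m=4)
    fact(m=3)
      fact(m=2)
        fact(m=1)
        -> return 1
      -> return 2
    -> return 6
  -> return 24
-> return 120

Final answer: 120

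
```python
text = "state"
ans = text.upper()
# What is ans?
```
Trace:
  text='state'
  text='state', ans='STATE'

Final answer: 'STATE'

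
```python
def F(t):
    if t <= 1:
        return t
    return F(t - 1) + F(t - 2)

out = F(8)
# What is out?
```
Call trace (a repeated sub-call is expanded the first time; later identical calls just restate its return value):
F(t=8)
  F(t=7)
    F(t=6)
      F(t=5)
        F(t=4)
          F(t=3)
            F(t=2)
              F(t=1)
              -> return 1
              F(t=0)
              -> return 0
            -> return 1
            F(t=1)
            -> return 1
          -> return 2
          F(t=2) -> return 1  (same call as traced above)
        -> return 3
        F(t=3) -> return 2  (same call as traced above)
      -> return 5
      F(t=4) -> return 3  (same call as traced above)
    -> return 8
    F(t=5) -> return 5  (same call as traced above)
  -> return 13
  F(t=6) -> return 8  (same call as traced above)
-> return 21

Final answer: 21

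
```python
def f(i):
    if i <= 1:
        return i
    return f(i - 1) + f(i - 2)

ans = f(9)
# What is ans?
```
Call trace (a repeated sub-call is expanded the first time; later identical calls just restate its return value):
f(i=9)
  f(i=8)
    f(i=7)
      f(i=6)
        f(i=5)
          f(i=4)
            f(i=3)
              f(i=2)
                f(i=1)
                -> return 1
                f(i=0)
                -> return 0
              -> return 1
              f(i=1)
              -> return 1
            -> return 2
            f(i=2) -> return 1  (same call as traced above)
          -> return 3
          f(i=3) -> return 2  (same call as traced above)
        -> return 5
        f(i=4) -> return 3  (same call as traced above)
      -> return 8
      f(i=5) -> return 5  (same call as traced above)
    -> return 13
    f(i=6) -> return 8  (same call as traced above)
  -> return 21
  f(i=7) -> return 13  (same call as traced above)
-> return 34

Final answer: 34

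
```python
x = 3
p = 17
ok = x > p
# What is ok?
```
Trace:
  x=3
  x=3, p=17
  x=3, p=17, ok=False

Final answer: False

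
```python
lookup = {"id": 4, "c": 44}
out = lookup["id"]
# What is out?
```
Trace:
  lookup={'id': 4, 'c': 44}
  lookup={'id': 4, 'c': 44}, out=4

Final answer: 4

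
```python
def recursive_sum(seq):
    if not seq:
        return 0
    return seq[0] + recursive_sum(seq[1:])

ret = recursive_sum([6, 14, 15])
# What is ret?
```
Call trace:
recursive_sum(seq=[6, 14, 15])
  recursive_sum(seq=[14, 15])
    recursive_sum(seq=[15])
      recursive_sum(seq=[])
      -> return 0
    -> return 15
  -> return 29
-> return 35

Final answer: 35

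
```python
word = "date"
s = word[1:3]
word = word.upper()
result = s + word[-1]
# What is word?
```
Trace:
  word='date'
  word='date', s='at'
  word='DATE', s='at'
  word='DATE', s='at', result='atE'

Final answer: 'DATE'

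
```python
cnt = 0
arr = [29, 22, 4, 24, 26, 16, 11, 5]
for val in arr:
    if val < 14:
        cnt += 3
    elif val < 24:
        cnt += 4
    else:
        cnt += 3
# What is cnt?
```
Trace:
  cnt=0
  cnt=3, val=29
  cnt=7, val=22
  cnt=10, val=4
  cnt=13, val=24
  cnt=16, val=26
  cnt=20, val=16
  cnt=23, val=11
  cnt=26, val=5

Final answer: 26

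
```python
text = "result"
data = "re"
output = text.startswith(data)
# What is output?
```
Trace:
  text='result'
  text='result', data='re'
  text='result', data='re', output=True

Final answer: True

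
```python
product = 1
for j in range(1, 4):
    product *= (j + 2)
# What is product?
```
Trace:
  product=1
  product=3, j=1
  product=12, j=2
  product=60, j=3

Final answer: 60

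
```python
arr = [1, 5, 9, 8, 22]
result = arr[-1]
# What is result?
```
Trace:
  arr=[1, 5, 9, 8, 22]
  arr=[1, 5, 9, 8, 22], result=22

Final answer: 22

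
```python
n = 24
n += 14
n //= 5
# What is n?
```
Trace:
  n=24
  n=38
  n=7

Final answer: 7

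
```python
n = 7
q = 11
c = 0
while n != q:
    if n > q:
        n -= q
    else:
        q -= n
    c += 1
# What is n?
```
Trace:
  n=7
  n=7, q=11
  n=7, q=11, c=0
  n=7, q=4, c=1
  n=3, q=4, c=2
  n=3, q=1, c=3
  n=2, q=1, c=4
  n=1, q=1, c=5

Final answer: 1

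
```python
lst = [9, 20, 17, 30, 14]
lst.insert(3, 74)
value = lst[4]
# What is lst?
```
Trace:
  lst=[9, 20, 17, 30, 14]
  lst=[9, 20, 17, 74, 30, 14]
  lst=[9, 20, 17, 74, 30, 14], value=30

Final answer: [9, 20, 17, 74, 30, 14]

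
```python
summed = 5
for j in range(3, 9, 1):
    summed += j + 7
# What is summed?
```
Trace:
  summed=5
  summed=15, j=3
  summed=26, j=4
  summed=38, j=5
  summed=51, j=6
  summed=65, j=7
  summed=80, j=8

Final answer: 80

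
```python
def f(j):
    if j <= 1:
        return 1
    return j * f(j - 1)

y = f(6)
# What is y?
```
Call trace:
f(j=6)
  f(j=5)
    f(j=4)
      f(j=3)
        f(j=2)
          f(j=1)
          -> return 1
        -> return 2
      -> return 6
    -> return 24
  -> return 120
-> return 720

Final answer: 720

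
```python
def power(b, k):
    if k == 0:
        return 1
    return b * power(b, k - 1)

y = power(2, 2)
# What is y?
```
Call trace:
power(b=2, k=2)
  power(b=2, k=1)
    power(b=2, k=0)
    -> return 1
  -> return 2
-> return 4

Final answer: 4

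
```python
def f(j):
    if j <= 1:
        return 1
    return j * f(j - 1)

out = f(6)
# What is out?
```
Call trace:
f(j=6)
  f(j=5)
    f(j=4)
      f(j=3)
        f(j=2)
          f(j=1)
          -> return 1
        -> return 2
      -> return 6
    -> return 24
  -> return 120
-> return 720

Final answer: 720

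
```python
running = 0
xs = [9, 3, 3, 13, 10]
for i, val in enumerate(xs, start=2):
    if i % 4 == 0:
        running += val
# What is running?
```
Trace:
  running=0
  running=0, i=2, val=9
  running=0, i=3, val=3
  running=3, i=4, val=3
  running=3, i=5, val=13
  running=3, i=6, val=10

Final answer: 3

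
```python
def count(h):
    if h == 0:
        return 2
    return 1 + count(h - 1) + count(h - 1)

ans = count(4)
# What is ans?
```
Call trace (a repeated sub-call is expanded the first time; later identical calls just restate its return value):
count(h=4)
  count(h=3)
    count(h=2)
      count(h=1)
        count(h=0)
        -> return 2
        count(h=0)
        -> return 2
      -> return 5
      count(h=1) -> return 5  (same call as traced above)
    -> return 11
    count(h=2) -> return 11  (same call as traced above)
  -> return 23
  count(h=3) -> return 23  (same call as traced above)
-> return 47

Final answer: 47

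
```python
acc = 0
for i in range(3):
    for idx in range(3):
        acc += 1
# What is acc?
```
Trace:
  acc=0
  acc=1, i=0, idx=0
  acc=2, i=0, idx=1
  acc=3, i=0, idx=2
  acc=4, i=1, idx=0
  acc=5, i=1, idx=1
  acc=6, i=1, idx=2
  acc=7, i=2, idx=0
  acc=8, i=2, idx=1
  acc=9, i=2, idx=2

Final answer: 9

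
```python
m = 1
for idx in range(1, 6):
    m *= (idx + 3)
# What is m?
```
Trace:
  m=1
  m=4, idx=1
  m=20, idx=2
  m=120, idx=3
  m=840, idx=4
  m=6720, idx=5

Final answer: 6720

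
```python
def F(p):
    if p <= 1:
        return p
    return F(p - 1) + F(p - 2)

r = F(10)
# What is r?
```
Call trace (a repeated sub-call is expanded the first time; later identical calls just restate its return value):
F(p=10)
  F(p=9)
    F(p=8)
      F(p=7)
        F(p=6)
          F(p=5)
            F(p=4)
              F(p=3)
                F(p=2)
                  F(p=1)
                  -> return 1
                  F(p=0)
                  -> return 0
                -> return 1
                F(p=1)
                -> return 1
              -> return 2
              F(p=2) -> return 1  (same call as traced above)
            -> return 3
            F(p=3) -> return 2  (same call as traced above)
          -> return 5
          F(p=4) -> return 3  (same call as traced above)
        -> return 8
        F(p=5) -> return 5  (same call as traced above)
      -> return 13
      F(p=6) -> return 8  (same call as traced above)
    -> return 21
    F(p=7) -> return 13  (same call as traced above)
  -> return 34
  F(p=8) -> return 21  (same call as traced above)
-> return 55

Final answer: 55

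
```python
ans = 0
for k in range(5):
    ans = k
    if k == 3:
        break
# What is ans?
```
Trace:
  ans=0
  ans=0, k=0
  ans=1, k=1
  ans=2, k=2
  ans=3, k=3

Final answer: 3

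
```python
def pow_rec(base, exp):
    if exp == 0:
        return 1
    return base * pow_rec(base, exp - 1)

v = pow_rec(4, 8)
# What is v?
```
Call trace:
pow_rec(base=4, exp=8)
  pow_rec(base=4, exp=7)
    pow_rec(base=4, exp=6)
      pow_rec(base=4, exp=5)
        pow_rec(base=4, exp=4)
          pow_rec(base=4, exp=3)
            pow_rec(base=4, exp=2)
              pow_rec(base=4, exp=1)
                pow_rec(base=4, exp=0)
                -> return 1
              -> return 4
            -> return 16
          -> return 64
        -> return 256
      -> return 1024
    -> return 4096
  -> return 16384
-> return 65536

Final answer: 65536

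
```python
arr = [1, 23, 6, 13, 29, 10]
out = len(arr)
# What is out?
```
Trace:
  arr=[1, 23, 6, 13, 29, 10]
  arr=[1, 23, 6, 13, 29, 10], out=6

Final answer: 6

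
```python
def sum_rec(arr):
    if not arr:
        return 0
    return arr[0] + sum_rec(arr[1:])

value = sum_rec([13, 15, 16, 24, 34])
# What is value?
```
Call trace:
sum_rec(arr=[13, 15, 16, 24, 34])
  sum_rec(arr=[15, 16, 24, 34])
    sum_rec(arr=[16, 24, 34])
      sum_rec(arr=[24, 34])
        sum_rec(arr=[34])
          sum_rec(arr=[])
          -> return 0
        -> return 34
      -> return 58
    -> return 74
  -> return 89
-> return 102

Final answer: 102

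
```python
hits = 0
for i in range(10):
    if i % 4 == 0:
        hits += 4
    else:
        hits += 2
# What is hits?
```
Trace:
  hits=0
  hits=4, i=0
  hits=6, i=1
  hits=8, i=2
  hits=10, i=3
  hits=14, i=4
  hits=16, i=5
  hits=18, i=6
  hits=20, i=7
  hits=24, i=8
  hits=26, i=9

Final answer: 26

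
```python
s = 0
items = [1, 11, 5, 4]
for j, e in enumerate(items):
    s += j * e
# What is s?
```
Trace:
  s=0
  s=0, j=0, e=1
  s=11, j=1, e=11
  s=21, j=2, e=5
  s=33, j=3, e=4

Final answer: 33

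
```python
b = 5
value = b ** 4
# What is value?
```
Trace:
  b=5
  b=5, value=625

Final answer: 625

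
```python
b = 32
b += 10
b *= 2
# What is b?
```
Trace:
  b=32
  b=42
  b=84

Final answer: 84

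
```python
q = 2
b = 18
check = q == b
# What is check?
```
Trace:
  q=2
  q=2, b=18
  q=2, b=18, check=False

Final answer: False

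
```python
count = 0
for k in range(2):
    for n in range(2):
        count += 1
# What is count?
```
Trace:
  count=0
  count=1, k=0, n=0
  count=2, k=0, n=1
  count=3, k=1, n=0
  count=4, k=1, n=1

Final answer: 4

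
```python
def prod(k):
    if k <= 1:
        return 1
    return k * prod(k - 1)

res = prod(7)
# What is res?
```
Call trace:
prod(k=7)
  prod(k=6)
    prod(k=5)
      prod(k=4)
        prod(k=3)
          prod(k=2)
            prod(k=1)
            -> return 1
          -> return 2
        -> return 6
      -> return 24
    -> return 120
  -> return 720
-> return 5040

Final answer: 5040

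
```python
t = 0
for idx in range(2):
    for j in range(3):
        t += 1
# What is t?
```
Trace:
  t=0
  t=1, idx=0, j=0
  t=2, idx=0, j=1
  t=3, idx=0, j=2
  t=4, idx=1, j=0
  t=5, idx=1, j=1
  t=6, idx=1, j=2

Final answer: 6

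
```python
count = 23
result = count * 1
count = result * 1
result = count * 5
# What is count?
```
Trace:
  count=23
  count=23, result=23
  count=23, result=23
  count=23, result=115

Final answer: 23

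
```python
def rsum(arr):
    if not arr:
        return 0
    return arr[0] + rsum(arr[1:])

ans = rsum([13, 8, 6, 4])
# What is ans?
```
Call trace:
rsum(arr=[13, 8, 6, 4])
  rsum(arr=[8, 6, 4])
    rsum(arr=[6, 4])
      rsum(arr=[4])
        rsum(arr=[])
        -> return 0
      -> return 4
    -> return 10
  -> return 18
-> return 31

Final answer: 31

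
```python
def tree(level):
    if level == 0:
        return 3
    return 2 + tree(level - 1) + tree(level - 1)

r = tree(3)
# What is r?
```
Call trace (a repeated sub-call is expanded the first time; later identical calls just restate its return value):
tree(level=3)
  tree(level=2)
    tree(level=1)
      tree(level=0)
      -> return 3
      tree(level=0)
      -> return 3
    -> return 8
    tree(level=1) -> return 8  (same call as traced above)
  -> return 18
  tree(level=2) -> return 18  (same call as traced above)
-> return 38

Final answer: 38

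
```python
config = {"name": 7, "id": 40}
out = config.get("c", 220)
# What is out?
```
Trace:
  config={'name': 7, 'id': 40}
  config={'name': 7, 'id': 40}, out=220

Final answer: 220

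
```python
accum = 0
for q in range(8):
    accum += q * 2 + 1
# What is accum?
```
Trace:
  accum=0
  accum=1, q=0
  accum=4, q=1
  accum=9, q=2
  accum=16, q=3
  accum=25, q=4
  accum=36, q=5
  accum=49, q=6
  accum=64, q=7

Final answer: 64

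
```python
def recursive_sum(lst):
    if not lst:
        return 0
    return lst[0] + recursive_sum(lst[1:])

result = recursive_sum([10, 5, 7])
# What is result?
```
Call trace:
recursive_sum(lst=[10, 5, 7])
  recursive_sum(lst=[5, 7])
    recursive_sum(lst=[7])
      recursive_sum(lst=[])
      -> return 0
    -> return 7
  -> return 12
-> return 22

Final answer: 22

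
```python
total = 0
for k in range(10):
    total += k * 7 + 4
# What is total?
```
Trace:
  total=0
  total=4, k=0
  total=15, k=1
  total=33, k=2
  total=58, k=3
  total=90, k=4
  total=129, k=5
  total=175, k=6
  total=228, k=7
  total=288, k=8
  total=355, k=9

Final answer: 355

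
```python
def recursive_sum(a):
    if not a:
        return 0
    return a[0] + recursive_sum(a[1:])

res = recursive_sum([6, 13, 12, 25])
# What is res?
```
Call trace:
recursive_sum(a=[6, 13, 12, 25])
  recursive_sum(a=[13, 12, 25])
    recursive_sum(a=[12, 25])
      recursive_sum(a=[25])
        recursive_sum(a=[])
        -> return 0
      -> return 25
    -> return 37
  -> return 50
-> return 56

Final answer: 56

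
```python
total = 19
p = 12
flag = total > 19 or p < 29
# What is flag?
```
Trace:
  total=19
  total=19, p=12
  total=19, p=12, flag=True

Final answer: True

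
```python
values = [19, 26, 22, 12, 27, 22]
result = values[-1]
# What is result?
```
Trace:
  values=[19, 26, 22, 12, 27, 22]
  values=[19, 26, 22, 12, 27, 22], result=22

Final answer: 22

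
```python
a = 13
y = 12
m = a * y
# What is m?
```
Trace:
  a=13
  a=13, y=12
  a=13, y=12, m=156

Final answer: 156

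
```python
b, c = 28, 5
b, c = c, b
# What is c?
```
Trace:
  b=28, c=5
  b=5, c=28

Final answer: 28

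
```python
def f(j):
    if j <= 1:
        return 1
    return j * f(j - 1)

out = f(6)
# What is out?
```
Call trace:
f(j=6)
  f(j=5)
    f(j=4)
      f(j=3)
        f(j=2)
          f(j=1)
          -> return 1
        -> return 2
      -> return 6
    -> return 24
  -> return 120
-> return 720

Final answer: 720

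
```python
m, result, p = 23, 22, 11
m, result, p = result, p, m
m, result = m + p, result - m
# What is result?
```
Trace:
  m=23, result=22, p=11
  m=22, result=11, p=23
  m=45, result=-11, p=23

Final answer: -11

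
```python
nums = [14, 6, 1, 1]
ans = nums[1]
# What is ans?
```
Trace:
  nums=[14, 6, 1, 1]
  nums=[14, 6, 1, 1], ans=6

Final answer: 6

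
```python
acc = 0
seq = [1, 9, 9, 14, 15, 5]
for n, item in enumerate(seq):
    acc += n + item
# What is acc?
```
Trace:
  acc=0
  acc=1, n=0, item=1
  acc=11, n=1, item=9
  acc=22, n=2, item=9
  acc=39, n=3, item=14
  acc=58, n=4, item=15
  acc=68, n=5, item=5

Final answer: 68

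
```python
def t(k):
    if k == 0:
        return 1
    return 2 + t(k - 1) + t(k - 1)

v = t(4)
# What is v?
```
Call trace (a repeated sub-call is expanded the first time; later identical calls just restate its return value):
t(k=4)
  t(k=3)
    t(k=2)
      t(k=1)
        t(k=0)
        -> return 1
        t(k=0)
        -> return 1
      -> return 4
      t(k=1) -> return 4  (same call as traced above)
    -> return 10
    t(k=2) -> return 10  (same call as traced above)
  -> return 22
  t(k=3) -> return 22  (same call as traced above)
-> return 46

Final answer: 46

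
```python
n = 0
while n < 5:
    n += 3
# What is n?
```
Trace:
  n=0
  n=3
  n=6

Final answer: 6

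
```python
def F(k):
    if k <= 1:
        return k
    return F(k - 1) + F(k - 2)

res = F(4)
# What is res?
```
Call trace (a repeated sub-call is expanded the first time; later identical calls just restate its return value):
F(k=4)
  F(k=3)
    F(k=2)
      F(k=1)
      -> return 1
      F(k=0)
      -> return 0
    -> return 1
    F(k=1)
    -> return 1
  -> return 2
  F(k=2) -> return 1  (same call as traced above)
-> return 3

Final answer: 3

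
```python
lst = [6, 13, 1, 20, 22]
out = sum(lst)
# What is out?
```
Trace:
  lst=[6, 13, 1, 20, 22]
  lst=[6, 13, 1, 20, 22], out=62

Final answer: 62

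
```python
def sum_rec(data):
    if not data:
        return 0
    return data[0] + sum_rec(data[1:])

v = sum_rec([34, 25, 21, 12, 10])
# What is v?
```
Call trace:
sum_rec(data=[34, 25, 21, 12, 10])
  sum_rec(data=[25, 21, 12, 10])
    sum_rec(data=[21, 12, 10])
      sum_rec(data=[12, 10])
        sum_rec(data=[10])
          sum_rec(data=[])
          -> return 0
        -> return 10
      -> return 22
    -> return 43
  -> return 68
-> return 102

Final answer: 102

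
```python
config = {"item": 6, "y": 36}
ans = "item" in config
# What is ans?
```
Trace:
  config={'item': 6, 'y': 36}
  config={'item': 6, 'y': 36}, ans=True

Final answer: True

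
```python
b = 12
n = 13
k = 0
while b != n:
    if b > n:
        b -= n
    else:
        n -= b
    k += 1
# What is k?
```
Trace:
  b=12
  b=12, n=13
  b=12, n=13, k=0
  b=12, n=1, k=1
  b=11, n=1, k=2
  b=10, n=1, k=3
  b=9, n=1, k=4
  b=8, n=1, k=5
  b=7, n=1, k=6
  b=6, n=1, k=7
  b=5, n=1, k=8
  b=4, n=1, k=9
  b=3, n=1, k=10
  b=2, n=1, k=11
  b=1, n=1, k=12

Final answer: 12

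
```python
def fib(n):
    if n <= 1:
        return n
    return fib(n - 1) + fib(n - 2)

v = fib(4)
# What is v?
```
Call trace (a repeated sub-call is expanded the first time; later identical calls just restate its return value):
fib(n=4)
  fib(n=3)
    fib(n=2)
      fib(n=1)
      -> return 1
      fib(n=0)
      -> return 0
    -> return 1
    fib(n=1)
    -> return 1
  -> return 2
  fib(n=2) -> return 1  (same call as traced above)
-> return 3

Final answer: 3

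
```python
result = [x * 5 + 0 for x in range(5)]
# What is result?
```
Trace:
  x=0
  x=1
  x=2
  x=3
  x=4
  result=[0, 5, 10, 15, 20]

Final answer: [0, 5, 10, 15, 20]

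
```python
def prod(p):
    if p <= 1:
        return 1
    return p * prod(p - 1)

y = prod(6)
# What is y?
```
Call trace:
prod(p=6)
  prod(p=5)
    prod(p=4)
      prod(p=3)
        prod(p=2)
          prod(p=1)
          -> return 1
        -> return 2
      -> return 6
    -> return 24
  -> return 120
-> return 720

Final answer: 720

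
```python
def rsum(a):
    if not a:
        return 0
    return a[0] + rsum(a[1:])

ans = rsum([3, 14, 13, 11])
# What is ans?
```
Call trace:
rsum(a=[3, 14, 13, 11])
  rsum(a=[14, 13, 11])
    rsum(a=[13, 11])
      rsum(a=[11])
        rsum(a=[])
        -> return 0
      -> return 11
    -> return 24
  -> return 38
-> return 41

Final answer: 41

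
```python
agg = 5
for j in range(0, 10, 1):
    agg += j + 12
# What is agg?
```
Trace:
  agg=5
  agg=17, j=0
  agg=30, j=1
  agg=44, j=2
  agg=59, j=3
  agg=75, j=4
  agg=92, j=5
  agg=110, j=6
  agg=129, j=7
  agg=149, j=8
  agg=170, j=9

Final answer: 170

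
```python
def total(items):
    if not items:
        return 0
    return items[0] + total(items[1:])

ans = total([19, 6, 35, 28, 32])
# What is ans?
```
Call trace:
total(items=[19, 6, 35, 28, 32])
  total(items=[6, 35, 28, 32])
    total(items=[35, 28, 32])
      total(items=[28, 32])
        total(items=[32])
          total(items=[])
          -> return 0
        -> return 32
      -> return 60
    -> return 95
  -> return 101
-> return 120

Final answer: 120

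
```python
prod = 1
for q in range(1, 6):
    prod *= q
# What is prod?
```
Trace:
  prod=1
  prod=1, q=1
  prod=2, q=2
  prod=6, q=3
  prod=24, q=4
  prod=120, q=5

Final answer: 120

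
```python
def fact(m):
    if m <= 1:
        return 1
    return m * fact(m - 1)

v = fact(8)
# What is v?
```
Call trace:
fact(m=8)
  fact(m=7)
    fact(m=6)
      fact(m=5)
        fact(m=4)
          fact(m=3)
            fact(m=2)
              fact(m=1)
              -> return 1
            -> return 2
          -> return 6
        -> return 24
      -> return 120
    -> return 720
  -> return 5040
-> return 40320

Final answer: 40320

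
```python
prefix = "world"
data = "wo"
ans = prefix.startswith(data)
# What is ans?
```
Trace:
  prefix='world'
  prefix='world', data='wo'
  prefix='world', data='wo', ans=True

Final answer: True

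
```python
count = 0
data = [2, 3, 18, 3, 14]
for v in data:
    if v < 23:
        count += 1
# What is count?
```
Trace:
  count=0
  count=1, v=2
  count=2, v=3
  count=3, v=18
  count=4, v=3
  count=5, v=14

Final answer: 5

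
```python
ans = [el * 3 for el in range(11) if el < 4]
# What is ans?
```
Trace:
  el=0
  el=1
  el=2
  el=3
  el=4
  el=5
  el=6
  el=7
  el=8
  el=9
  el=10
  ans=[0, 3, 6, 9]

Final answer: [0, 3, 6, 9]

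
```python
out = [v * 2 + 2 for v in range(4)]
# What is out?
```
Trace:
  v=0
  v=1
  v=2
  v=3
  out=[2, 4, 6, 8]

Final answer: [2, 4, 6, 8]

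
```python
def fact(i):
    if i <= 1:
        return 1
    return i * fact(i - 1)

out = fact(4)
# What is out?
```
Call trace:
fact(i=4)
  fact(i=3)
    fact(i=2)
      fact(i=1)
      -> return 1
    -> return 2
  -> return 6
-> return 24

Final answer: 24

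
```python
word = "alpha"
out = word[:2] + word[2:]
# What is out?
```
Trace:
  word='alpha'
  word='alpha', out='alpha'

Final answer: 'alpha'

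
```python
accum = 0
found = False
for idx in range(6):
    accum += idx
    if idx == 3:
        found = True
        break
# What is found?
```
Trace:
  accum=0
  accum=0, found=False
  accum=0, found=False, idx=0
  accum=1, found=False, idx=1
  accum=3, found=False, idx=2
  accum=6, found=True, idx=3

Final answer: True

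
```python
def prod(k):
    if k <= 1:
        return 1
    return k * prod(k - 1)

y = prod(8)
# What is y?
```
Call trace:
prod(k=8)
  prod(k=7)
    prod(k=6)
      prod(k=5)
        prod(k=4)
          prod(k=3)
            prod(k=2)
              prod(k=1)
              -> return 1
            -> return 2
          -> return 6
        -> return 24
      -> return 120
    -> return 720
  -> return 5040
-> return 40320

Final answer: 40320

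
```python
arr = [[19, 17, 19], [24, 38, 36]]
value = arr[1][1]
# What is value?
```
Trace:
  arr=[[19, 17, 19], [24, 38, 36]]
  arr=[[19, 17, 19], [24, 38, 36]], value=38

Final answer: 38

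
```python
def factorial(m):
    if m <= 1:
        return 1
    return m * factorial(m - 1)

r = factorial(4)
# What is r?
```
Call trace:
factorial(m=4)
  factorial(m=3)
    factorial(m=2)
      factorial(m=1)
      -> return 1
    -> return 2
  -> return 6
-> return 24

Final answer: 24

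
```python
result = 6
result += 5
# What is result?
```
Trace:
  result=6
  result=11

Final answer: 11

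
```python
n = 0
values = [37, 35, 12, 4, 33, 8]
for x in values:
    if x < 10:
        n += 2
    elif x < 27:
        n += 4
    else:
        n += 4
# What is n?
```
Trace:
  n=0
  n=4, x=37
  n=8, x=35
  n=12, x=12
  n=14, x=4
  n=18, x=33
  n=20, x=8

Final answer: 20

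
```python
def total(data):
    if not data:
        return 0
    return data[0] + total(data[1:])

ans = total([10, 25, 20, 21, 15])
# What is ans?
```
Call trace:
total(data=[10, 25, 20, 21, 15])
  total(data=[25, 20, 21, 15])
    total(data=[20, 21, 15])
      total(data=[21, 15])
        total(data=[15])
          total(data=[])
          -> return 0
        -> return 15
      -> return 36
    -> return 56
  -> return 81
-> return 91

Final answer: 91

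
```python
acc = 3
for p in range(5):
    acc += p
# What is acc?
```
Trace:
  acc=3
  acc=3, p=0
  acc=4, p=1
  acc=6, p=2
  acc=9, p=3
  acc=13, p=4

Final answer: 13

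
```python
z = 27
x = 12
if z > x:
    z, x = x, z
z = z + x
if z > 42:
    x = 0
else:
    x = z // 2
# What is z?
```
Trace:
  z=27
  z=27, x=12
  z=12, x=27
  z=39, x=27
  z=39, x=19

Final answer: 39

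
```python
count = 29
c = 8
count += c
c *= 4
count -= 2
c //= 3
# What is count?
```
Trace:
  count=29
  count=29, c=8
  count=37, c=8
  count=37, c=32
  count=35, c=32
  count=35, c=10

Final answer: 35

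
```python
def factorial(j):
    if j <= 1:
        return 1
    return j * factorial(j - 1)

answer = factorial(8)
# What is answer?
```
Call trace:
factorial(j=8)
  factorial(j=7)
    factorial(j=6)
      factorial(j=5)
        factorial(j=4)
          factorial(j=3)
            factorial(j=2)
              factorial(j=1)
              -> return 1
            -> return 2
          -> return 6
        -> return 24
      -> return 120
    -> return 720
  -> return 5040
-> return 40320

Final answer: 40320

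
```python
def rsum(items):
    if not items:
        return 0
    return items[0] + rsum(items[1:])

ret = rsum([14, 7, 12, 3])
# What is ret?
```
Call trace:
rsum(items=[14, 7, 12, 3])
  rsum(items=[7, 12, 3])
    rsum(items=[12, 3])
      rsum(items=[3])
        rsum(items=[])
        -> return 0
      -> return 3
    -> return 15
  -> return 22
-> return 36

Final answer: 36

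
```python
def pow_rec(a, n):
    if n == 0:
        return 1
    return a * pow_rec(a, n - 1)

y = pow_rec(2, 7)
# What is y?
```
Call trace:
pow_rec(a=2, n=7)
  pow_rec(a=2, n=6)
    pow_rec(a=2, n=5)
      pow_rec(a=2, n=4)
        pow_rec(a=2, n=3)
          pow_rec(a=2, n=2)
            pow_rec(a=2, n=1)
              pow_rec(a=2, n=0)
              -> return 1
            -> return 2
          -> return 4
        -> return 8
      -> return 16
    -> return 32
  -> return 64
-> return 128

Final answer: 128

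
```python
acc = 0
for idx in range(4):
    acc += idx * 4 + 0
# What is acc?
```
Trace:
  acc=0
  acc=0, idx=0
  acc=4, idx=1
  acc=12, idx=2
  acc=24, idx=3

Final answer: 24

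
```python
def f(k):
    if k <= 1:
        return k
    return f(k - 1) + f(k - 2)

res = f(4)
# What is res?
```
Call trace (a repeated sub-call is expanded the first time; later identical calls just restate its return value):
f(k=4)
  f(k=3)
    f(k=2)
      f(k=1)
      -> return 1
      f(k=0)
      -> return 0
    -> return 1
    f(k=1)
    -> return 1
  -> return 2
  f(k=2) -> return 1  (same call as traced above)
-> return 3

Final answer: 3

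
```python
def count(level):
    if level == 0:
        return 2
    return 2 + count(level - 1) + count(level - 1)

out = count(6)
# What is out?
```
Call trace (a repeated sub-call is expanded the first time; later identical calls just restate its return value):
count(level=6)
  count(level=5)
    count(level=4)
      count(level=3)
        count(level=2)
          count(level=1)
            count(level=0)
            -> return 2
            count(level=0)
            -> return 2
          -> return 6
          count(level=1) -> return 6  (same call as traced above)
        -> return 14
        count(level=2) -> return 14  (same call as traced above)
      -> return 30
      count(level=3) -> return 30  (same call as traced above)
    -> return 62
    count(level=4) -> return 62  (same call as traced above)
  -> return 126
  count(level=5) -> return 126  (same call as traced above)
-> return 254

Final answer: 254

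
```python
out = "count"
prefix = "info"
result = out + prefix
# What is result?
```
Trace:
  out='count'
  out='count', prefix='info'
  out='count', prefix='info', result='countinfo'

Final answer: 'countinfo'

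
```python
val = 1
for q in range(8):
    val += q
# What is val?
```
Trace:
  val=1
  val=1, q=0
  val=2, q=1
  val=4, q=2
  val=7, q=3
  val=11, q=4
  val=16, q=5
  val=22, q=6
  val=29, q=7

Final answer: 29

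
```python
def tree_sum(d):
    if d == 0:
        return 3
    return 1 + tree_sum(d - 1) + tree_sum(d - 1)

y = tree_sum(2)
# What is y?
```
Call trace (a repeated sub-call is expanded the first time; later identical calls just restate its return value):
tree_sum(d=2)
  tree_sum(d=1)
    tree_sum(d=0)
    -> return 3
    tree_sum(d=0)
    -> return 3
  -> return 7
  tree_sum(d=1) -> return 7  (same call as traced above)
-> return 15

Final answer: 15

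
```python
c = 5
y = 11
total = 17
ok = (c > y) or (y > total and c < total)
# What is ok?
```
Trace:
  c=5
  c=5, y=11
  c=5, y=11, total=17
  c=5, y=11, total=17, ok=False

Final answer: False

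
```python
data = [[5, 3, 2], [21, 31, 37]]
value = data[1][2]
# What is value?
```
Trace:
  data=[[5, 3, 2], [21, 31, 37]]
  data=[[5, 3, 2], [21, 31, 37]], value=37

Final answer: 37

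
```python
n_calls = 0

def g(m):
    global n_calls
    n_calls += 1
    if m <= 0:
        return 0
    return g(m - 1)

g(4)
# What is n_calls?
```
Call trace:
g(m=4)
  g(m=3)
    g(m=2)
      g(m=1)
        g(m=0)
        -> return 0
      -> return 0
    -> return 0
  -> return 0
-> return 0

n_calls is incremented once per call. g is entered once for each m = 4, 3, 2, 1, 0 (the m <= 0 call returns without recursing), i.e. 4 + 1 calls.
n_calls = 5

Final answer: 5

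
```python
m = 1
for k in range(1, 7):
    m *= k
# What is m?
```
Trace:
  m=1
  m=1, k=1
  m=2, k=2
  m=6, k=3
  m=24, k=4
  m=120, k=5
  m=720, k=6

Final answer: 720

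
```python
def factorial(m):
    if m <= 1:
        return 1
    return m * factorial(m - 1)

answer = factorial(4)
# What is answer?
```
Call trace:
factorial(m=4)
  factorial(m=3)
    factorial(m=2)
      factorial(m=1)
      -> return 1
    -> return 2
  -> return 6
-> return 24

Final answer: 24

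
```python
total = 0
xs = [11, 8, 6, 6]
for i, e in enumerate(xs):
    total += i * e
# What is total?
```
Trace:
  total=0
  total=0, i=0, e=11
  total=8, i=1, e=8
  total=20, i=2, e=6
  total=38, i=3, e=6

Final answer: 38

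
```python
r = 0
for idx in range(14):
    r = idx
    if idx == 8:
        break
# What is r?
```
Trace:
  r=0
  r=0, idx=0
  r=1, idx=1
  r=2, idx=2
  r=3, idx=3
  r=4, idx=4
  r=5, idx=5
  r=6, idx=6
  r=7, idx=7
  r=8, idx=8

Final answer: 8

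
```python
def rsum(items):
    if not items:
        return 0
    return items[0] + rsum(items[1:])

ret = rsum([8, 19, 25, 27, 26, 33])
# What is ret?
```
Call trace:
rsum(items=[8, 19, 25, 27, 26, 33])
  rsum(items=[19, 25, 27, 26, 33])
    rsum(items=[25, 27, 26, 33])
      rsum(items=[27, 26, 33])
        rsum(items=[26, 33])
          rsum(items=[33])
            rsum(items=[])
            -> return 0
          -> return 33
        -> return 59
      -> return 86
    -> return 111
  -> return 130
-> return 138

Final answer: 138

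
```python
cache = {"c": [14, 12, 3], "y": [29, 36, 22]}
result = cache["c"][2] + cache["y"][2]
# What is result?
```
Trace:
  cache={'c': [14, 12, 3], 'y': [29, 36, 22]}
  cache={'c': [14, 12, 3], 'y': [29, 36, 22]}, result=25

Final answer: 25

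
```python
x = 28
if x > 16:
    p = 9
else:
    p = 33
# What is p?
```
Trace:
  x=28
  x=28, p=9

Final answer: 9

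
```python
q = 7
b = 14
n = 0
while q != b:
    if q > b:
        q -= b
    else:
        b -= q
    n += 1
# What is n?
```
Trace:
  q=7
  q=7, b=14
  q=7, b=14, n=0
  q=7, b=7, n=1

Final answer: 1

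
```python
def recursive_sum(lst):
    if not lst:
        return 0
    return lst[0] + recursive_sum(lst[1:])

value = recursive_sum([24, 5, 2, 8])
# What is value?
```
Call trace:
recursive_sum(lst=[24, 5, 2, 8])
  recursive_sum(lst=[5, 2, 8])
    recursive_sum(lst=[2, 8])
      recursive_sum(lst=[8])
        recursive_sum(lst=[])
        -> return 0
      -> return 8
    -> return 10
  -> return 15
-> return 39

Final answer: 39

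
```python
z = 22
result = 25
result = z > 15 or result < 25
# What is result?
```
Trace:
  z=22
  z=22, result=25
  z=22, result=True

Final answer: True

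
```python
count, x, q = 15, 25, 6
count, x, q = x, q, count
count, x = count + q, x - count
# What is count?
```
Trace:
  count=15, x=25, q=6
  count=25, x=6, q=15
  count=40, x=-19, q=15

Final answer: 40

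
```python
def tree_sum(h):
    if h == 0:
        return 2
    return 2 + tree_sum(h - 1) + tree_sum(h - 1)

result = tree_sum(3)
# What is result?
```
Call trace (a repeated sub-call is expanded the first time; later identical calls just restate its return value):
tree_sum(h=3)
  tree_sum(h=2)
    tree_sum(h=1)
      tree_sum(h=0)
      -> return 2
      tree_sum(h=0)
      -> return 2
    -> return 6
    tree_sum(h=1) -> return 6  (same call as traced above)
  -> return 14
  tree_sum(h=2) -> return 14  (same call as traced above)
-> return 30

Final answer: 30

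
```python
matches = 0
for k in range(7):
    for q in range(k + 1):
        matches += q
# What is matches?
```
Trace:
  matches=0
  matches=0, k=0, q=0
  matches=0, k=1, q=0
  matches=1, k=1, q=1
  matches=1, k=2, q=0
  matches=2, k=2, q=1
  matches=4, k=2, q=2
  matches=4, k=3, q=0
  matches=5, k=3, q=1
  matches=7, k=3, q=2
  matches=10, k=3, q=3
  matches=10, k=4, q=0
  matches=11, k=4, q=1
  matches=13, k=4, q=2
  matches=16, k=4, q=3
  matches=20, k=4, q=4
  matches=20, k=5, q=0
  matches=21, k=5, q=1
  matches=23, k=5, q=2
  matches=26, k=5, q=3
  matches=30, k=5, q=4
  matches=35, k=5, q=5
  matches=35, k=6, q=0
  matches=36, k=6, q=1
  matches=38, k=6, q=2
  matches=41, k=6, q=3
  matches=45, k=6, q=4
  matches=50, k=6, q=5
  matches=56, k=6, q=6

Final answer: 56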